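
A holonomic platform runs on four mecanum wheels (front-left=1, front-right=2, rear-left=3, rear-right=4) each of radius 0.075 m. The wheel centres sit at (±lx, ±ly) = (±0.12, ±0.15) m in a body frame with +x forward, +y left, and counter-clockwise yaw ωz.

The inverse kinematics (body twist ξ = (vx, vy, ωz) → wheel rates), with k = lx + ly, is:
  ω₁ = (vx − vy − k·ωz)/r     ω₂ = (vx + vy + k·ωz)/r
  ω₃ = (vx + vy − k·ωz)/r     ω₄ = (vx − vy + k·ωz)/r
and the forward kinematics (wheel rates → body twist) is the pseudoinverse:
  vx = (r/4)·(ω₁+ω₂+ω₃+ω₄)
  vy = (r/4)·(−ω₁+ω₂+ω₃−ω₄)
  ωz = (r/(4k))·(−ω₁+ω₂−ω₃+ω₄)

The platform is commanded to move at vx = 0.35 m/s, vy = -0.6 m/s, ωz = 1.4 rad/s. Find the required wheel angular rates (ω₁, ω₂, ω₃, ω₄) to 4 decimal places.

(7.6267, 1.7067, -8.3733, 17.7067)

k = lx + ly = 0.12 + 0.15 = 0.2700;  k·ωz = 0.2700·1.4 = 0.3780
ω₁ (FL) = (vx − vy − k·ωz)/r = 0.5720/0.075 = 7.6267
ω₂ (FR) = (vx + vy + k·ωz)/r = 0.1280/0.075 = 1.7067
ω₃ (RL) = (vx + vy − k·ωz)/r = -0.6280/0.075 = -8.3733
ω₄ (RR) = (vx − vy + k·ωz)/r = 1.3280/0.075 = 17.7067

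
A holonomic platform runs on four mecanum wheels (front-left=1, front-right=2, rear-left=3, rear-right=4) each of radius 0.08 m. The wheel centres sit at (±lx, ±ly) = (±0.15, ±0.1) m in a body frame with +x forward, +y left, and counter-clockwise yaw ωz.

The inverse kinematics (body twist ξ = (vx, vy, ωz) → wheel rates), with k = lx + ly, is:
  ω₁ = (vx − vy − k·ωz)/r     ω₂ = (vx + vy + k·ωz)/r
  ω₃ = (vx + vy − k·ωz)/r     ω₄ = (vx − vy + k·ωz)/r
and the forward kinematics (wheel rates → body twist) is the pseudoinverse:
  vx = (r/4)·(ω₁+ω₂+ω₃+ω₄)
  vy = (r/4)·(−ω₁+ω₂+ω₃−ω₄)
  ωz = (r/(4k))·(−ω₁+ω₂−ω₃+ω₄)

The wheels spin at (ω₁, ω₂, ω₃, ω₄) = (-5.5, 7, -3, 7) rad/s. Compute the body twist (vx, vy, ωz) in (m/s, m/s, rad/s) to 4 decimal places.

(0.1100, 0.0500, 1.8000)

k = lx + ly = 0.15 + 0.1 = 0.2500
ω₁+ω₂+ω₃+ω₄ = 5.5000  →  vx = (0.08/4)·5.5000 = 0.1100
−ω₁+ω₂+ω₃−ω₄ = 2.5000  →  vy = (0.08/4)·2.5000 = 0.0500
−ω₁+ω₂−ω₃+ω₄ = 22.5000  →  ωz = (0.08/1.0000)·22.5000 = 1.8000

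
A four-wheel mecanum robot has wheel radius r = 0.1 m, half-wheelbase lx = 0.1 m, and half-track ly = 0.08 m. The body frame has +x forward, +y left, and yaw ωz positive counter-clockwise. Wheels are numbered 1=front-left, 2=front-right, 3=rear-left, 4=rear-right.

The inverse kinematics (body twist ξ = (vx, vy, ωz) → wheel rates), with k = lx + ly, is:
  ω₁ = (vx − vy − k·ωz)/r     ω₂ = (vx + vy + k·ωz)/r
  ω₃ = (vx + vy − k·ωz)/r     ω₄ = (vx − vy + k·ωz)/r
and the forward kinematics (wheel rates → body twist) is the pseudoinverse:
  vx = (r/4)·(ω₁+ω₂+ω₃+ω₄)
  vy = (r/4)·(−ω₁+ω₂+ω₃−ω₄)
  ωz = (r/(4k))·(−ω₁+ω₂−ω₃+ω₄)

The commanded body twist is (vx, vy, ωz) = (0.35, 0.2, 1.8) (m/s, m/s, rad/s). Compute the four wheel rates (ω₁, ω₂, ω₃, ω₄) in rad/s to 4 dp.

(-1.7400, 8.7400, 2.2600, 4.7400)

k = lx + ly = 0.1 + 0.08 = 0.1800;  k·ωz = 0.1800·1.8 = 0.3240
ω₁ (FL) = (vx − vy − k·ωz)/r = -0.1740/0.1 = -1.7400
ω₂ (FR) = (vx + vy + k·ωz)/r = 0.8740/0.1 = 8.7400
ω₃ (RL) = (vx + vy − k·ωz)/r = 0.2260/0.1 = 2.2600
ω₄ (RR) = (vx − vy + k·ωz)/r = 0.4740/0.1 = 4.7400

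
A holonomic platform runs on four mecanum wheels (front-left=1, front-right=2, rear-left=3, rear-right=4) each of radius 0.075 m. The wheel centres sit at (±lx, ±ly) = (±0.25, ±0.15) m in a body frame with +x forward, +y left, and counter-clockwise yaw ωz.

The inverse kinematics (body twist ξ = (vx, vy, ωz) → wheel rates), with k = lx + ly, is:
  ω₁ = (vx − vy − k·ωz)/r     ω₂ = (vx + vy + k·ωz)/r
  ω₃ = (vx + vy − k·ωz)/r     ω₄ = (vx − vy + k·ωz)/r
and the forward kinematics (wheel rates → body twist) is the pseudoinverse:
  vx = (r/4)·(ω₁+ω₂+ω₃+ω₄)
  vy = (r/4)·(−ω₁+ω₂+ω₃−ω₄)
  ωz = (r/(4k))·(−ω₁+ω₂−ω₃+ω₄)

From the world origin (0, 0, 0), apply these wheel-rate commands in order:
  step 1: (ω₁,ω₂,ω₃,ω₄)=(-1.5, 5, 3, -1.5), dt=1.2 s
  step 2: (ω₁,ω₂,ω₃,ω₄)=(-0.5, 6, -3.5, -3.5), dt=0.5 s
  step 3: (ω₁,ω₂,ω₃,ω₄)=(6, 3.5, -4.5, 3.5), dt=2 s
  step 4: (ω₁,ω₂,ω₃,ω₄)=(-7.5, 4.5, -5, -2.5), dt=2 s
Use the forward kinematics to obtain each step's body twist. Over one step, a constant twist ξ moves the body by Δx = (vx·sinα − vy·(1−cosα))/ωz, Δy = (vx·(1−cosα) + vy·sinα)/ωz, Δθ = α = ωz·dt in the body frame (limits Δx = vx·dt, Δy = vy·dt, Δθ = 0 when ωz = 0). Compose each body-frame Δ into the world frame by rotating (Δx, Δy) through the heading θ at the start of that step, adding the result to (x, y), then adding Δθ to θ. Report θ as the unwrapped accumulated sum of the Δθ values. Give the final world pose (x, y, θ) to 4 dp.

step 1: ξ=(vx,vy,ωz)=(0.0938, 0.2062, 0.0938), dt=1.2 → body Δ=(0.0984, 0.2533, 0.1125) → world pose (0.0984, 0.2533, 0.1125)
step 2: ξ=(vx,vy,ωz)=(-0.0281, 0.1219, 0.3047), dt=0.5 → body Δ=(-0.0186, 0.0596, 0.1523) → world pose (0.0731, 0.3105, 0.2648)
step 3: ξ=(vx,vy,ωz)=(0.1594, -0.1969, 0.2578), dt=2.0 → body Δ=(0.4041, -0.2962, 0.5156) → world pose (0.5407, 0.1304, 0.7805)
step 4: ξ=(vx,vy,ωz)=(-0.1969, 0.1781, 0.6797), dt=2.0 → body Δ=(-0.4903, 0.0274, 1.3594) → world pose (0.1730, -0.1951, 2.1398)

(0.1730, -0.1951, 2.1398)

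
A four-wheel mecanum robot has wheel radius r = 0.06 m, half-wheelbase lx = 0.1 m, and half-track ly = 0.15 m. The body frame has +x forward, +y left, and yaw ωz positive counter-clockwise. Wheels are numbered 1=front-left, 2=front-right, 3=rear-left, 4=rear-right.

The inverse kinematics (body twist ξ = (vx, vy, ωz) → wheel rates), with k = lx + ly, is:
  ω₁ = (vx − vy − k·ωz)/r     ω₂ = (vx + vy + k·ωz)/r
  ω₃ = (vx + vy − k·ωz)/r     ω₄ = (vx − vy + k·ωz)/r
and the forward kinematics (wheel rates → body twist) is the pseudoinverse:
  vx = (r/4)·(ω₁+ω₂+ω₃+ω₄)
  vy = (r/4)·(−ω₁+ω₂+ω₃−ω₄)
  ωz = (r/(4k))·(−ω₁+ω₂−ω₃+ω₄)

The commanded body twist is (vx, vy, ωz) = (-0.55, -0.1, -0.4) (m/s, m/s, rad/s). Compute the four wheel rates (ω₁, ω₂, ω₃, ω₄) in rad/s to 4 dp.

k = lx + ly = 0.1 + 0.15 = 0.2500;  k·ωz = 0.2500·-0.4 = -0.1000
ω₁ (FL) = (vx − vy − k·ωz)/r = -0.3500/0.06 = -5.8333
ω₂ (FR) = (vx + vy + k·ωz)/r = -0.7500/0.06 = -12.5000
ω₃ (RL) = (vx + vy − k·ωz)/r = -0.5500/0.06 = -9.1667
ω₄ (RR) = (vx − vy + k·ωz)/r = -0.5500/0.06 = -9.1667

(-5.8333, -12.5000, -9.1667, -9.1667)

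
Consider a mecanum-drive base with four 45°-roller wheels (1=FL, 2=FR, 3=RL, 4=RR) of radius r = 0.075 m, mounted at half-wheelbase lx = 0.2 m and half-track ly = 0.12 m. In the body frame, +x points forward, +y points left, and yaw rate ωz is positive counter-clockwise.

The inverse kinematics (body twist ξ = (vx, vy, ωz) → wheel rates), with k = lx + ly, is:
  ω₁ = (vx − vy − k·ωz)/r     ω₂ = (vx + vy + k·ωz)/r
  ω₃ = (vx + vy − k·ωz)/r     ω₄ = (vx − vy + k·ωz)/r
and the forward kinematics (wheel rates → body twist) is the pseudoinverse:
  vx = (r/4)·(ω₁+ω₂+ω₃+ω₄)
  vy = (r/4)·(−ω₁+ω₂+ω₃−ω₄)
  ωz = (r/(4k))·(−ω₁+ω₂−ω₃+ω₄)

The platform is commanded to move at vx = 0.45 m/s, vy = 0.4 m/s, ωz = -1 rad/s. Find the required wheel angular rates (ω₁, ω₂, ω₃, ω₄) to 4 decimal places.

(4.9333, 7.0667, 15.6000, -3.6000)

k = lx + ly = 0.2 + 0.12 = 0.3200;  k·ωz = 0.3200·-1 = -0.3200
ω₁ (FL) = (vx − vy − k·ωz)/r = 0.3700/0.075 = 4.9333
ω₂ (FR) = (vx + vy + k·ωz)/r = 0.5300/0.075 = 7.0667
ω₃ (RL) = (vx + vy − k·ωz)/r = 1.1700/0.075 = 15.6000
ω₄ (RR) = (vx − vy + k·ωz)/r = -0.2700/0.075 = -3.6000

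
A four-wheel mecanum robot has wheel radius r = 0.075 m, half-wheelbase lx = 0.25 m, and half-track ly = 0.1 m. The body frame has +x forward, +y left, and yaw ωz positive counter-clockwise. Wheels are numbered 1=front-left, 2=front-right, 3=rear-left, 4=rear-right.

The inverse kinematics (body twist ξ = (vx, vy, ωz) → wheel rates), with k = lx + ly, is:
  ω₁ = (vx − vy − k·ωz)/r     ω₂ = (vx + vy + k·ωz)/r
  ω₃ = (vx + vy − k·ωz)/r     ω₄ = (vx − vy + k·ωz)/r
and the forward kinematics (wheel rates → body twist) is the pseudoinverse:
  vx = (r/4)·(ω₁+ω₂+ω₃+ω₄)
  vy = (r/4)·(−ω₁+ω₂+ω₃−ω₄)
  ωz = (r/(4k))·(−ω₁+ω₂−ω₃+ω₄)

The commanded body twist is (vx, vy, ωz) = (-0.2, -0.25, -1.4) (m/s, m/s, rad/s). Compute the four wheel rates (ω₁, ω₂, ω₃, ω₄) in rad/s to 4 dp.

(7.2000, -12.5333, 0.5333, -5.8667)

k = lx + ly = 0.25 + 0.1 = 0.3500;  k·ωz = 0.3500·-1.4 = -0.4900
ω₁ (FL) = (vx − vy − k·ωz)/r = 0.5400/0.075 = 7.2000
ω₂ (FR) = (vx + vy + k·ωz)/r = -0.9400/0.075 = -12.5333
ω₃ (RL) = (vx + vy − k·ωz)/r = 0.0400/0.075 = 0.5333
ω₄ (RR) = (vx − vy + k·ωz)/r = -0.4400/0.075 = -5.8667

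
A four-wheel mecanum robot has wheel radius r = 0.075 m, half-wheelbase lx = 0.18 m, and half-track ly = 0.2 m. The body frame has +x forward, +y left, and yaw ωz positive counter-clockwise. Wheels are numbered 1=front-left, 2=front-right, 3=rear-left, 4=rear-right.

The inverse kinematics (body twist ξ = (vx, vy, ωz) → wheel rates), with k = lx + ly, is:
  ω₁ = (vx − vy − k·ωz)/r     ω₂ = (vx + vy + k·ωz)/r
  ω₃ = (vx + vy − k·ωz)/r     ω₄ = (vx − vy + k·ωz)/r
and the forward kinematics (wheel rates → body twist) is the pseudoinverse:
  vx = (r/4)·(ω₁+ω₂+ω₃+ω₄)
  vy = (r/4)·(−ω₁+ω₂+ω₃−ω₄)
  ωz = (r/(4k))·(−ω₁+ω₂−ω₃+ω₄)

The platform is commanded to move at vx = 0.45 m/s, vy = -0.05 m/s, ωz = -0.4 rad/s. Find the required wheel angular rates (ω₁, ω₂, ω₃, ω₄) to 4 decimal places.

k = lx + ly = 0.18 + 0.2 = 0.3800;  k·ωz = 0.3800·-0.4 = -0.1520
ω₁ (FL) = (vx − vy − k·ωz)/r = 0.6520/0.075 = 8.6933
ω₂ (FR) = (vx + vy + k·ωz)/r = 0.2480/0.075 = 3.3067
ω₃ (RL) = (vx + vy − k·ωz)/r = 0.5520/0.075 = 7.3600
ω₄ (RR) = (vx − vy + k·ωz)/r = 0.3480/0.075 = 4.6400

(8.6933, 3.3067, 7.3600, 4.6400)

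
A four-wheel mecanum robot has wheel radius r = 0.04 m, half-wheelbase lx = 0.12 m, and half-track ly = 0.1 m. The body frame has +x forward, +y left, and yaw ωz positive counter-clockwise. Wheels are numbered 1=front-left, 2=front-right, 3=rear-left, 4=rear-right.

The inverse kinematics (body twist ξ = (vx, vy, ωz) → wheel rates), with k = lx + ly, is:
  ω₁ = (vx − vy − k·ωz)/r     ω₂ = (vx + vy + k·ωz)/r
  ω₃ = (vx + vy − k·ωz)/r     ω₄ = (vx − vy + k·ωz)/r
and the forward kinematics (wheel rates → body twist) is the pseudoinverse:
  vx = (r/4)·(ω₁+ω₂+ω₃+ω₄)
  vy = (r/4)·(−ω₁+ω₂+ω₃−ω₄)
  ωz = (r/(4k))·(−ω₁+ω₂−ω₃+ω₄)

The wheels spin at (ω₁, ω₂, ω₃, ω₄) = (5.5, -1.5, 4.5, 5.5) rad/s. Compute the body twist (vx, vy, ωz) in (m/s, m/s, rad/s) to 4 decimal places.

(0.1400, -0.0800, -0.2727)

k = lx + ly = 0.12 + 0.1 = 0.2200
ω₁+ω₂+ω₃+ω₄ = 14.0000  →  vx = (0.04/4)·14.0000 = 0.1400
−ω₁+ω₂+ω₃−ω₄ = -8.0000  →  vy = (0.04/4)·-8.0000 = -0.0800
−ω₁+ω₂−ω₃+ω₄ = -6.0000  →  ωz = (0.04/0.8800)·-6.0000 = -0.2727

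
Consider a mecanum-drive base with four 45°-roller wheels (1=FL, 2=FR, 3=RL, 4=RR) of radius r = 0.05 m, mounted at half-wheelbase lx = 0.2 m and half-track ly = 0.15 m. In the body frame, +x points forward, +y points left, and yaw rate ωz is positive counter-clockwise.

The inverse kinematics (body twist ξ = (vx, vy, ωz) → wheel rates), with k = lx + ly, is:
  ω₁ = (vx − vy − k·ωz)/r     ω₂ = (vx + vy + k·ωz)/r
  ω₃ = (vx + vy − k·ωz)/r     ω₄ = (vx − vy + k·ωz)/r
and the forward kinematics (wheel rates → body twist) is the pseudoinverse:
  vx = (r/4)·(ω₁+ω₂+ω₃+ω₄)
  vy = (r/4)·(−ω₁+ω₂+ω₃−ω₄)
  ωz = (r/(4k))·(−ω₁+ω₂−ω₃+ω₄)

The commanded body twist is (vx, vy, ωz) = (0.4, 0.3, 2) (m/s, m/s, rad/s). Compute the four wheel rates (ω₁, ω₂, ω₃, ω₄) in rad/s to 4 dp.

k = lx + ly = 0.2 + 0.15 = 0.3500;  k·ωz = 0.3500·2 = 0.7000
ω₁ (FL) = (vx − vy − k·ωz)/r = -0.6000/0.05 = -12.0000
ω₂ (FR) = (vx + vy + k·ωz)/r = 1.4000/0.05 = 28.0000
ω₃ (RL) = (vx + vy − k·ωz)/r = 0.0000/0.05 = 0.0000
ω₄ (RR) = (vx − vy + k·ωz)/r = 0.8000/0.05 = 16.0000

(-12.0000, 28.0000, 0.0000, 16.0000)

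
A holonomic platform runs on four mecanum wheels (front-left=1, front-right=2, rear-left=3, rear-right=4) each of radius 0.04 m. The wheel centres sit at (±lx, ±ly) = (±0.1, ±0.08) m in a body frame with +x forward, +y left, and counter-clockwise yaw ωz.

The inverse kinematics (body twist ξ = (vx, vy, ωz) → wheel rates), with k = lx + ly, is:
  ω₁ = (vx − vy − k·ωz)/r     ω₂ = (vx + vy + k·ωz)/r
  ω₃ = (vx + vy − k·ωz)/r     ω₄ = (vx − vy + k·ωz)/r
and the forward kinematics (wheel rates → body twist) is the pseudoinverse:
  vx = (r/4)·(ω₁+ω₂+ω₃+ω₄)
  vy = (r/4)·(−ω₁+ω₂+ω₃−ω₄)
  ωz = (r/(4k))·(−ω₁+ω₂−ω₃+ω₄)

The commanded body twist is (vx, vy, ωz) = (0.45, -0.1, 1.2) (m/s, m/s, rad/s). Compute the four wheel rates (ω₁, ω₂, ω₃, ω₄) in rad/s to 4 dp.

(8.3500, 14.1500, 3.3500, 19.1500)

k = lx + ly = 0.1 + 0.08 = 0.1800;  k·ωz = 0.1800·1.2 = 0.2160
ω₁ (FL) = (vx − vy − k·ωz)/r = 0.3340/0.04 = 8.3500
ω₂ (FR) = (vx + vy + k·ωz)/r = 0.5660/0.04 = 14.1500
ω₃ (RL) = (vx + vy − k·ωz)/r = 0.1340/0.04 = 3.3500
ω₄ (RR) = (vx − vy + k·ωz)/r = 0.7660/0.04 = 19.1500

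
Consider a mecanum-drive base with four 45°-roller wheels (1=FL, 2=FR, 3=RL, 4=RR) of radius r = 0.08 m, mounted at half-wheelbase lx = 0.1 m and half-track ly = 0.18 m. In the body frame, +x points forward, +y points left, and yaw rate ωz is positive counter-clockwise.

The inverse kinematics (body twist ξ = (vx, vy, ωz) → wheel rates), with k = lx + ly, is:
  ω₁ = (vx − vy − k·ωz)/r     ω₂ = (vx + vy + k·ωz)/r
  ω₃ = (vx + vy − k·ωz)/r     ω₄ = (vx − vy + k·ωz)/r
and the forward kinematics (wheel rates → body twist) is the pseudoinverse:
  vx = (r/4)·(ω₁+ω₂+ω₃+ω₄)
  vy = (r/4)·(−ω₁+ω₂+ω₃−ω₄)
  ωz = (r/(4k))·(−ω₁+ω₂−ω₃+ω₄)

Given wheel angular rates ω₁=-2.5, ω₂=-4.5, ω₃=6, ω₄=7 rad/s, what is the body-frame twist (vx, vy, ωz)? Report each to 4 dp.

(0.1200, -0.0600, -0.0714)

k = lx + ly = 0.1 + 0.18 = 0.2800
ω₁+ω₂+ω₃+ω₄ = 6.0000  →  vx = (0.08/4)·6.0000 = 0.1200
−ω₁+ω₂+ω₃−ω₄ = -3.0000  →  vy = (0.08/4)·-3.0000 = -0.0600
−ω₁+ω₂−ω₃+ω₄ = -1.0000  →  ωz = (0.08/1.1200)·-1.0000 = -0.0714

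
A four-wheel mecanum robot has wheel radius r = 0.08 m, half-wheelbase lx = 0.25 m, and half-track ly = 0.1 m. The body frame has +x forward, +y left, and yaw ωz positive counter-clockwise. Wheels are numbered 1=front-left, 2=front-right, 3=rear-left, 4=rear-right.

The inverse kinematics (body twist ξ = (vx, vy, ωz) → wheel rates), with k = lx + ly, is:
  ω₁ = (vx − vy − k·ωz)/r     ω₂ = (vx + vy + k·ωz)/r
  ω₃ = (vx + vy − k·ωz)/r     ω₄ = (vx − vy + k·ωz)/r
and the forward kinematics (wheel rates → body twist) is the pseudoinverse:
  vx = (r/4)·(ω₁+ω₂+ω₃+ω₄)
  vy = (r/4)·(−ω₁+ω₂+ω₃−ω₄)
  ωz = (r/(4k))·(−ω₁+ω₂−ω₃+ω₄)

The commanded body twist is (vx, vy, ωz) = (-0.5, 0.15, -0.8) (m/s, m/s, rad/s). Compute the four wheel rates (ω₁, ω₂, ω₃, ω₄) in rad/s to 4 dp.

k = lx + ly = 0.25 + 0.1 = 0.3500;  k·ωz = 0.3500·-0.8 = -0.2800
ω₁ (FL) = (vx − vy − k·ωz)/r = -0.3700/0.08 = -4.6250
ω₂ (FR) = (vx + vy + k·ωz)/r = -0.6300/0.08 = -7.8750
ω₃ (RL) = (vx + vy − k·ωz)/r = -0.0700/0.08 = -0.8750
ω₄ (RR) = (vx − vy + k·ωz)/r = -0.9300/0.08 = -11.6250

(-4.6250, -7.8750, -0.8750, -11.6250)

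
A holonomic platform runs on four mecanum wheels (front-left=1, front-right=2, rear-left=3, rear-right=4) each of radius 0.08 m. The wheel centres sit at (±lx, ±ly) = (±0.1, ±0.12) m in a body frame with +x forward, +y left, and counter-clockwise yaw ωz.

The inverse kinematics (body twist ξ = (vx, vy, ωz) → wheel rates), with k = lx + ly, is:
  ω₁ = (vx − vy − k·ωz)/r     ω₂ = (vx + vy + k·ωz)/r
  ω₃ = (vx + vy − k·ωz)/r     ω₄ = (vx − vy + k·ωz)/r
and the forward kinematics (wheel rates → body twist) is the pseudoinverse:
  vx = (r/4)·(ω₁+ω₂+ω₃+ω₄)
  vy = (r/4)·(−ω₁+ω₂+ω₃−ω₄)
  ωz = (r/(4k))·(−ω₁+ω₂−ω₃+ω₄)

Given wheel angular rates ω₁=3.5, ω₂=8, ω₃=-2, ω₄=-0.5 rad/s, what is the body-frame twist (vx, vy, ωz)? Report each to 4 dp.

(0.1800, 0.0600, 0.5455)

k = lx + ly = 0.1 + 0.12 = 0.2200
ω₁+ω₂+ω₃+ω₄ = 9.0000  →  vx = (0.08/4)·9.0000 = 0.1800
−ω₁+ω₂+ω₃−ω₄ = 3.0000  →  vy = (0.08/4)·3.0000 = 0.0600
−ω₁+ω₂−ω₃+ω₄ = 6.0000  →  ωz = (0.08/0.8800)·6.0000 = 0.5455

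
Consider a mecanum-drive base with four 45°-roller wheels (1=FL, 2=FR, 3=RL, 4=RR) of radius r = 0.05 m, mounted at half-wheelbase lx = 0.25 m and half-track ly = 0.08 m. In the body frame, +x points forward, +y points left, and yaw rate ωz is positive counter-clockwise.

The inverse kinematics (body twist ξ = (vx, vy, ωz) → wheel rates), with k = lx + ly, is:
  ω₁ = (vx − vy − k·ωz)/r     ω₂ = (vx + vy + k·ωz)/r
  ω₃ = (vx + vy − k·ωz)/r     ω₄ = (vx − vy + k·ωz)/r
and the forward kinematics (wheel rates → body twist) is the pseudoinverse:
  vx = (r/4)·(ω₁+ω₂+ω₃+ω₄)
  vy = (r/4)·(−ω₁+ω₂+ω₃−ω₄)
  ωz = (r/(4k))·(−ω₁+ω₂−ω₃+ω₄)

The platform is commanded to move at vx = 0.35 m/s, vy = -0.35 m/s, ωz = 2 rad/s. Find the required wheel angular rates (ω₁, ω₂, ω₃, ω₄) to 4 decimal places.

(0.8000, 13.2000, -13.2000, 27.2000)

k = lx + ly = 0.25 + 0.08 = 0.3300;  k·ωz = 0.3300·2 = 0.6600
ω₁ (FL) = (vx − vy − k·ωz)/r = 0.0400/0.05 = 0.8000
ω₂ (FR) = (vx + vy + k·ωz)/r = 0.6600/0.05 = 13.2000
ω₃ (RL) = (vx + vy − k·ωz)/r = -0.6600/0.05 = -13.2000
ω₄ (RR) = (vx − vy + k·ωz)/r = 1.3600/0.05 = 27.2000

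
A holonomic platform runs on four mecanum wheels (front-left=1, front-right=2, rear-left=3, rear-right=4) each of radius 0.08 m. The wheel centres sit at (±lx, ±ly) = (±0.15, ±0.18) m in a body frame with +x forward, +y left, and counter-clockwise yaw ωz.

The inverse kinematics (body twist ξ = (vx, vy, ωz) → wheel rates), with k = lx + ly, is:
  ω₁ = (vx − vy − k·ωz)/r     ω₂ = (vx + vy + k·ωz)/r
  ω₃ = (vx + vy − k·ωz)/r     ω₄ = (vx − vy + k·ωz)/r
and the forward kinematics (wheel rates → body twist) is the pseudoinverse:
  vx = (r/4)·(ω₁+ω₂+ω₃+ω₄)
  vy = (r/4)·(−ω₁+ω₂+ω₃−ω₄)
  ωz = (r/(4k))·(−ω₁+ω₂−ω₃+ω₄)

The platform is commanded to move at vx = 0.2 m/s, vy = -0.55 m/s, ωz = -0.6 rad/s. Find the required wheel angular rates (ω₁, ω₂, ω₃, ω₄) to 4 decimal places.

(11.8500, -6.8500, -1.9000, 6.9000)

k = lx + ly = 0.15 + 0.18 = 0.3300;  k·ωz = 0.3300·-0.6 = -0.1980
ω₁ (FL) = (vx − vy − k·ωz)/r = 0.9480/0.08 = 11.8500
ω₂ (FR) = (vx + vy + k·ωz)/r = -0.5480/0.08 = -6.8500
ω₃ (RL) = (vx + vy − k·ωz)/r = -0.1520/0.08 = -1.9000
ω₄ (RR) = (vx − vy + k·ωz)/r = 0.5520/0.08 = 6.9000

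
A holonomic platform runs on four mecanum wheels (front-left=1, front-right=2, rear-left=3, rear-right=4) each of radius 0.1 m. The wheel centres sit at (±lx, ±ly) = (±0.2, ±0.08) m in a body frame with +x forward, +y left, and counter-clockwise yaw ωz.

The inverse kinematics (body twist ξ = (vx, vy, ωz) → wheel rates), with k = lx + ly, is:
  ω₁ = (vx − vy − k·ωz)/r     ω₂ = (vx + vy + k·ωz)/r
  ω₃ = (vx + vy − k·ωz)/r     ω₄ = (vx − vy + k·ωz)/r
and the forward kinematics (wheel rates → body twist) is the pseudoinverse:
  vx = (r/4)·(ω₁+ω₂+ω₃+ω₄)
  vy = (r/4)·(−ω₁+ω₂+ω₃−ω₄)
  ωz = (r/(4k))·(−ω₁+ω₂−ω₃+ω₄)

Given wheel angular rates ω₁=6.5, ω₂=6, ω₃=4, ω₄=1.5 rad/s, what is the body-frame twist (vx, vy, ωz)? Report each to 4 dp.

k = lx + ly = 0.2 + 0.08 = 0.2800
ω₁+ω₂+ω₃+ω₄ = 18.0000  →  vx = (0.1/4)·18.0000 = 0.4500
−ω₁+ω₂+ω₃−ω₄ = 2.0000  →  vy = (0.1/4)·2.0000 = 0.0500
−ω₁+ω₂−ω₃+ω₄ = -3.0000  →  ωz = (0.1/1.1200)·-3.0000 = -0.2679

(0.4500, 0.0500, -0.2679)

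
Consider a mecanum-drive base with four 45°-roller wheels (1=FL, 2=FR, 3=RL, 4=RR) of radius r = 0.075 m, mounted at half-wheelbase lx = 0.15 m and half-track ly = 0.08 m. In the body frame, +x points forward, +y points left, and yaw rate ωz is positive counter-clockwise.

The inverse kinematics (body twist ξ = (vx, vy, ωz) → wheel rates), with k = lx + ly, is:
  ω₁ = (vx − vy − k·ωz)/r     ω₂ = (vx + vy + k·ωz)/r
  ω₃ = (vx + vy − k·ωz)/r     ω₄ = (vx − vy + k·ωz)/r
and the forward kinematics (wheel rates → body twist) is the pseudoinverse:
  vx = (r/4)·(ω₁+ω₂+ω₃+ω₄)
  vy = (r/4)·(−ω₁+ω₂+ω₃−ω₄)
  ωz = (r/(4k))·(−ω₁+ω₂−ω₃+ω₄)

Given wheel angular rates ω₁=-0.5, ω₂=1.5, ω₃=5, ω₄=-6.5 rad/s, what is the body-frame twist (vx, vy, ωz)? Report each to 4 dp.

k = lx + ly = 0.15 + 0.08 = 0.2300
ω₁+ω₂+ω₃+ω₄ = -0.5000  →  vx = (0.075/4)·-0.5000 = -0.0094
−ω₁+ω₂+ω₃−ω₄ = 13.5000  →  vy = (0.075/4)·13.5000 = 0.2531
−ω₁+ω₂−ω₃+ω₄ = -9.5000  →  ωz = (0.075/0.9200)·-9.5000 = -0.7745

(-0.0094, 0.2531, -0.7745)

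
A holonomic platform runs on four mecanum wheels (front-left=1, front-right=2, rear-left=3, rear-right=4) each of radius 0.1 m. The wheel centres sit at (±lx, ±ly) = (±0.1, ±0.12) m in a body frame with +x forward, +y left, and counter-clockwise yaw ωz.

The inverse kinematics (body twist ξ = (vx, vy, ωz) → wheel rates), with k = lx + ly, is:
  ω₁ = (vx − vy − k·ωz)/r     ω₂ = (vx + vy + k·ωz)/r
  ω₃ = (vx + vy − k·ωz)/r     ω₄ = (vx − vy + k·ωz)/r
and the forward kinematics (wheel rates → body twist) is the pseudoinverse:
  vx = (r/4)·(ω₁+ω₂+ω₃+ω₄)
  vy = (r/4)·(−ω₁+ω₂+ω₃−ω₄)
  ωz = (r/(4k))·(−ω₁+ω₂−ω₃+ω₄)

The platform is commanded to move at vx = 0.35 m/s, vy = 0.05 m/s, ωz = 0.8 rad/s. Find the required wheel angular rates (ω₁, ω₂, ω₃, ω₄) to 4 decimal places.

k = lx + ly = 0.1 + 0.12 = 0.2200;  k·ωz = 0.2200·0.8 = 0.1760
ω₁ (FL) = (vx − vy − k·ωz)/r = 0.1240/0.1 = 1.2400
ω₂ (FR) = (vx + vy + k·ωz)/r = 0.5760/0.1 = 5.7600
ω₃ (RL) = (vx + vy − k·ωz)/r = 0.2240/0.1 = 2.2400
ω₄ (RR) = (vx − vy + k·ωz)/r = 0.4760/0.1 = 4.7600

(1.2400, 5.7600, 2.2400, 4.7600)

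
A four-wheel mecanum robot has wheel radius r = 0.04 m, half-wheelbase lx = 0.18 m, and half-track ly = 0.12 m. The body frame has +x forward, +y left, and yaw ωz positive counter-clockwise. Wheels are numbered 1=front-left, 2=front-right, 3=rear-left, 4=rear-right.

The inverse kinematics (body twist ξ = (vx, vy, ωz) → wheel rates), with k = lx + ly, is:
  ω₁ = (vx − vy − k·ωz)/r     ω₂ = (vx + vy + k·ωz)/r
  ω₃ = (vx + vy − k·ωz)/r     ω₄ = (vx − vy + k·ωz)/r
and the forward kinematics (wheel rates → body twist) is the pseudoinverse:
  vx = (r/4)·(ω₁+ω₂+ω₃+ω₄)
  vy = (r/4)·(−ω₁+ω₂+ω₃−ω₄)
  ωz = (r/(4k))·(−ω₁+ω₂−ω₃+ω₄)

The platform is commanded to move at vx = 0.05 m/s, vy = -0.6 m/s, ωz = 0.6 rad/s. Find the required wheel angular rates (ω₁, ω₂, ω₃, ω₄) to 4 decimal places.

(11.7500, -9.2500, -18.2500, 20.7500)

k = lx + ly = 0.18 + 0.12 = 0.3000;  k·ωz = 0.3000·0.6 = 0.1800
ω₁ (FL) = (vx − vy − k·ωz)/r = 0.4700/0.04 = 11.7500
ω₂ (FR) = (vx + vy + k·ωz)/r = -0.3700/0.04 = -9.2500
ω₃ (RL) = (vx + vy − k·ωz)/r = -0.7300/0.04 = -18.2500
ω₄ (RR) = (vx − vy + k·ωz)/r = 0.8300/0.04 = 20.7500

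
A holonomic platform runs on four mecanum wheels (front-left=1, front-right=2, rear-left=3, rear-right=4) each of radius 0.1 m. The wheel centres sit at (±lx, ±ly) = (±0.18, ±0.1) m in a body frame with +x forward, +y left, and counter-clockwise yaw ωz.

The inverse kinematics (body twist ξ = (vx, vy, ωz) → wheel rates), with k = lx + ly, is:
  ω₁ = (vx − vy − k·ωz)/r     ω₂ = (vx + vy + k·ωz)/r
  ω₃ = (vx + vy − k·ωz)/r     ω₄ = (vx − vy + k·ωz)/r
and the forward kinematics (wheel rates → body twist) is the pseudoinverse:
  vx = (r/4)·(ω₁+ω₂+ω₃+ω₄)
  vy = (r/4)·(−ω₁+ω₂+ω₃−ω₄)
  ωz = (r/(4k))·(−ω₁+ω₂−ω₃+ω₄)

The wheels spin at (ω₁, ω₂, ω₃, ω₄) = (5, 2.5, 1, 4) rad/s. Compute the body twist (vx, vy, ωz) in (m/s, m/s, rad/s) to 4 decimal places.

(0.3125, -0.1375, 0.0446)

k = lx + ly = 0.18 + 0.1 = 0.2800
ω₁+ω₂+ω₃+ω₄ = 12.5000  →  vx = (0.1/4)·12.5000 = 0.3125
−ω₁+ω₂+ω₃−ω₄ = -5.5000  →  vy = (0.1/4)·-5.5000 = -0.1375
−ω₁+ω₂−ω₃+ω₄ = 0.5000  →  ωz = (0.1/1.1200)·0.5000 = 0.0446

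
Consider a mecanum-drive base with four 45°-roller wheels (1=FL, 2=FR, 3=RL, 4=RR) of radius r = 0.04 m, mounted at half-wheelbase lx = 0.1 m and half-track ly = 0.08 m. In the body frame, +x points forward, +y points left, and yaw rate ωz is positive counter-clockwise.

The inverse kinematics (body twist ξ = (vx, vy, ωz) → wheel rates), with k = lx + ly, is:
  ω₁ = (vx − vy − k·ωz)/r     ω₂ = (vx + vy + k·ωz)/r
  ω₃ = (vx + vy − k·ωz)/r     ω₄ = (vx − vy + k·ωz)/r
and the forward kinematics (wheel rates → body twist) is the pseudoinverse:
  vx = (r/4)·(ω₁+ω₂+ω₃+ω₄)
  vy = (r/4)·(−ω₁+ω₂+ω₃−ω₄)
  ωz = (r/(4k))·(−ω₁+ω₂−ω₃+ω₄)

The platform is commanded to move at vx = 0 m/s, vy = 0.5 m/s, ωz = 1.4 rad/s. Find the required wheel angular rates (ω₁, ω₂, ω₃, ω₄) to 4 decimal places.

k = lx + ly = 0.1 + 0.08 = 0.1800;  k·ωz = 0.1800·1.4 = 0.2520
ω₁ (FL) = (vx − vy − k·ωz)/r = -0.7520/0.04 = -18.8000
ω₂ (FR) = (vx + vy + k·ωz)/r = 0.7520/0.04 = 18.8000
ω₃ (RL) = (vx + vy − k·ωz)/r = 0.2480/0.04 = 6.2000
ω₄ (RR) = (vx − vy + k·ωz)/r = -0.2480/0.04 = -6.2000

(-18.8000, 18.8000, 6.2000, -6.2000)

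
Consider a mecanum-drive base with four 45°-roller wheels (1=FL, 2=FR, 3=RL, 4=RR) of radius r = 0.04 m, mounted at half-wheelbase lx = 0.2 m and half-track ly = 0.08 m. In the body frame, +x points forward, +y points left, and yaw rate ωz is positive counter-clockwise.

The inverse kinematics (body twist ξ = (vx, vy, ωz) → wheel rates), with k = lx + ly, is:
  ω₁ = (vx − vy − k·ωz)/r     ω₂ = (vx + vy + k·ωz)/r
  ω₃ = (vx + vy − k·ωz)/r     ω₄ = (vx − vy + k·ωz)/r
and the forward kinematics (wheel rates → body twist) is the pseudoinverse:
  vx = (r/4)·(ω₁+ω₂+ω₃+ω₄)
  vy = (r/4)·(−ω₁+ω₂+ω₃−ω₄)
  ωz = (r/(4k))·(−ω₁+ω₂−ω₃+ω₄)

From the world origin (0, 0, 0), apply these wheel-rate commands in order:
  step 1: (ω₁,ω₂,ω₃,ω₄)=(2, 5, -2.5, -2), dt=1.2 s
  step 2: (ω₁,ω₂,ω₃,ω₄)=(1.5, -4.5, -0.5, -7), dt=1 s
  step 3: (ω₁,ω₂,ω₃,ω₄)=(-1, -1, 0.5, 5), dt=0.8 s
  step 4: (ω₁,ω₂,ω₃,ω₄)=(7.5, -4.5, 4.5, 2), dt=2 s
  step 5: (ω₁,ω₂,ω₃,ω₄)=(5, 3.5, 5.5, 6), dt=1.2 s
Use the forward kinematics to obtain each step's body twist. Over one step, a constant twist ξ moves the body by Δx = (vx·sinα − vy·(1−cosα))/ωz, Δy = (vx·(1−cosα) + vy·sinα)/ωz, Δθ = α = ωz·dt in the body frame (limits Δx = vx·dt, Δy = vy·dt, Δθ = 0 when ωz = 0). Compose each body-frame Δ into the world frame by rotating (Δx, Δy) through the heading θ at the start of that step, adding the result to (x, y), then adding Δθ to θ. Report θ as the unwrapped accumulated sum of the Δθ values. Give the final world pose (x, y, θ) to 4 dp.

(0.0274, -0.4862, -1.2464)

step 1: ξ=(vx,vy,ωz)=(0.0250, 0.0250, 0.1250), dt=1.2 → body Δ=(0.0276, 0.0321, 0.1500) → world pose (0.0276, 0.0321, 0.1500)
step 2: ξ=(vx,vy,ωz)=(-0.1050, 0.0050, -0.4464), dt=1.0 → body Δ=(-0.1004, 0.0279, -0.4464) → world pose (-0.0758, 0.0447, -0.2964)
step 3: ξ=(vx,vy,ωz)=(0.0350, -0.0450, 0.1607), dt=0.8 → body Δ=(0.0302, -0.0341, 0.1286) → world pose (-0.0569, 0.0032, -0.1679)
step 4: ξ=(vx,vy,ωz)=(0.0950, -0.0950, -0.5179), dt=2.0 → body Δ=(0.0679, -0.2477, -1.0357) → world pose (-0.0313, -0.2523, -1.2036)
step 5: ξ=(vx,vy,ωz)=(0.2000, -0.0200, -0.0357), dt=1.2 → body Δ=(0.2394, -0.0291, -0.0429) → world pose (0.0274, -0.4862, -1.2464)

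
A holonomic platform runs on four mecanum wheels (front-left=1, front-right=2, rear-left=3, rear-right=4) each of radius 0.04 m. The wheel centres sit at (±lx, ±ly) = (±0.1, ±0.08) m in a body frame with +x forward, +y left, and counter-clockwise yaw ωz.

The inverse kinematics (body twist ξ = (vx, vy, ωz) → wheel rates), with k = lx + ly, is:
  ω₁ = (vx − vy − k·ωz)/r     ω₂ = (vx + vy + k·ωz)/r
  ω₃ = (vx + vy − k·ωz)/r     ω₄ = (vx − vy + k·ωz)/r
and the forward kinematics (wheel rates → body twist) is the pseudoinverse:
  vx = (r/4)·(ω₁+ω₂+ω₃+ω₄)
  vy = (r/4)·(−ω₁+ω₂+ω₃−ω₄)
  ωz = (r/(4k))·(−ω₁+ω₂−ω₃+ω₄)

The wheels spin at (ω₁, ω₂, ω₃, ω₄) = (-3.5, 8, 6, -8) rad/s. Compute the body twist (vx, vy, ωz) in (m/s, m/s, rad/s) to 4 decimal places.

k = lx + ly = 0.1 + 0.08 = 0.1800
ω₁+ω₂+ω₃+ω₄ = 2.5000  →  vx = (0.04/4)·2.5000 = 0.0250
−ω₁+ω₂+ω₃−ω₄ = 25.5000  →  vy = (0.04/4)·25.5000 = 0.2550
−ω₁+ω₂−ω₃+ω₄ = -2.5000  →  ωz = (0.04/0.7200)·-2.5000 = -0.1389

(0.0250, 0.2550, -0.1389)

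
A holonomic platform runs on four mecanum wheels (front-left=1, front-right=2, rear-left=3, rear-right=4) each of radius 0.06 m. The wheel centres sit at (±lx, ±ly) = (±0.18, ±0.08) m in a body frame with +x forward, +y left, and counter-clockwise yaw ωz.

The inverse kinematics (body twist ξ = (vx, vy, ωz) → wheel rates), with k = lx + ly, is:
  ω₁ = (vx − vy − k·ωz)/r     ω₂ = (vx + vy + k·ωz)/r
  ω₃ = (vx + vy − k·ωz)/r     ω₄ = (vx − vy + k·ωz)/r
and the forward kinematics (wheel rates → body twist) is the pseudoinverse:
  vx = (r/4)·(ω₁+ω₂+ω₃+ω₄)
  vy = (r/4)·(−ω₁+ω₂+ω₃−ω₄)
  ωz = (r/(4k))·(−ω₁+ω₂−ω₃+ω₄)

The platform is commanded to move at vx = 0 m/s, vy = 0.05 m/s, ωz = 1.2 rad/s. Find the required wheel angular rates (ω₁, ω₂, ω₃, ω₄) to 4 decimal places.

k = lx + ly = 0.18 + 0.08 = 0.2600;  k·ωz = 0.2600·1.2 = 0.3120
ω₁ (FL) = (vx − vy − k·ωz)/r = -0.3620/0.06 = -6.0333
ω₂ (FR) = (vx + vy + k·ωz)/r = 0.3620/0.06 = 6.0333
ω₃ (RL) = (vx + vy − k·ωz)/r = -0.2620/0.06 = -4.3667
ω₄ (RR) = (vx − vy + k·ωz)/r = 0.2620/0.06 = 4.3667

(-6.0333, 6.0333, -4.3667, 4.3667)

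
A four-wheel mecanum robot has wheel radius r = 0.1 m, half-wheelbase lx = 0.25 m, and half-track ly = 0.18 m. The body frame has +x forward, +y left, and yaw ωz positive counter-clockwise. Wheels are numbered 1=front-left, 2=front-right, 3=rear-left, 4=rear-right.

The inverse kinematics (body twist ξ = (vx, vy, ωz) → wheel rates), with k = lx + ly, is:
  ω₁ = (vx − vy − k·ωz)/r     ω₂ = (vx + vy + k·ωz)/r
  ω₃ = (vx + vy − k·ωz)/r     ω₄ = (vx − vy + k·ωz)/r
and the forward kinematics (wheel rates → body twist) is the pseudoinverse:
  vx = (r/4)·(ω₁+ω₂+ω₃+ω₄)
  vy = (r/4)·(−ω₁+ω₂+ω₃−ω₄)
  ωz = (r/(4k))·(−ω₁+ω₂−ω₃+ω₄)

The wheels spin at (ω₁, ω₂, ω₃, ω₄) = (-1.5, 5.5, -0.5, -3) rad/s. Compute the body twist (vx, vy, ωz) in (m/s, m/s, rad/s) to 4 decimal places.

(0.0125, 0.2375, 0.2616)

k = lx + ly = 0.25 + 0.18 = 0.4300
ω₁+ω₂+ω₃+ω₄ = 0.5000  →  vx = (0.1/4)·0.5000 = 0.0125
−ω₁+ω₂+ω₃−ω₄ = 9.5000  →  vy = (0.1/4)·9.5000 = 0.2375
−ω₁+ω₂−ω₃+ω₄ = 4.5000  →  ωz = (0.1/1.7200)·4.5000 = 0.2616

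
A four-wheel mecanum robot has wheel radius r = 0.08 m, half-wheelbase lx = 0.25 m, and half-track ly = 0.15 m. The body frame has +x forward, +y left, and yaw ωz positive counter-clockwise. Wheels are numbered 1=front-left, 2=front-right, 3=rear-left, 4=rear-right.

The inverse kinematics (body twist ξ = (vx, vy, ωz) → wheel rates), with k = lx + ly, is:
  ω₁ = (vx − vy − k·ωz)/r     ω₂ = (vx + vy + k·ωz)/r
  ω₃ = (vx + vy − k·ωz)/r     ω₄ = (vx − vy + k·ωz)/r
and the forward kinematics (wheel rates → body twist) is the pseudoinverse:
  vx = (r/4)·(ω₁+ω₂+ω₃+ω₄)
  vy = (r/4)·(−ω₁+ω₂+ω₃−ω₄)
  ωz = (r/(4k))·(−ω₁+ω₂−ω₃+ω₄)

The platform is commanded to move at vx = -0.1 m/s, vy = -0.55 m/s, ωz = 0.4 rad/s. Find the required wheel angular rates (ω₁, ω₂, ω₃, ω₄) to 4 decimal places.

(3.6250, -6.1250, -10.1250, 7.6250)

k = lx + ly = 0.25 + 0.15 = 0.4000;  k·ωz = 0.4000·0.4 = 0.1600
ω₁ (FL) = (vx − vy − k·ωz)/r = 0.2900/0.08 = 3.6250
ω₂ (FR) = (vx + vy + k·ωz)/r = -0.4900/0.08 = -6.1250
ω₃ (RL) = (vx + vy − k·ωz)/r = -0.8100/0.08 = -10.1250
ω₄ (RR) = (vx − vy + k·ωz)/r = 0.6100/0.08 = 7.6250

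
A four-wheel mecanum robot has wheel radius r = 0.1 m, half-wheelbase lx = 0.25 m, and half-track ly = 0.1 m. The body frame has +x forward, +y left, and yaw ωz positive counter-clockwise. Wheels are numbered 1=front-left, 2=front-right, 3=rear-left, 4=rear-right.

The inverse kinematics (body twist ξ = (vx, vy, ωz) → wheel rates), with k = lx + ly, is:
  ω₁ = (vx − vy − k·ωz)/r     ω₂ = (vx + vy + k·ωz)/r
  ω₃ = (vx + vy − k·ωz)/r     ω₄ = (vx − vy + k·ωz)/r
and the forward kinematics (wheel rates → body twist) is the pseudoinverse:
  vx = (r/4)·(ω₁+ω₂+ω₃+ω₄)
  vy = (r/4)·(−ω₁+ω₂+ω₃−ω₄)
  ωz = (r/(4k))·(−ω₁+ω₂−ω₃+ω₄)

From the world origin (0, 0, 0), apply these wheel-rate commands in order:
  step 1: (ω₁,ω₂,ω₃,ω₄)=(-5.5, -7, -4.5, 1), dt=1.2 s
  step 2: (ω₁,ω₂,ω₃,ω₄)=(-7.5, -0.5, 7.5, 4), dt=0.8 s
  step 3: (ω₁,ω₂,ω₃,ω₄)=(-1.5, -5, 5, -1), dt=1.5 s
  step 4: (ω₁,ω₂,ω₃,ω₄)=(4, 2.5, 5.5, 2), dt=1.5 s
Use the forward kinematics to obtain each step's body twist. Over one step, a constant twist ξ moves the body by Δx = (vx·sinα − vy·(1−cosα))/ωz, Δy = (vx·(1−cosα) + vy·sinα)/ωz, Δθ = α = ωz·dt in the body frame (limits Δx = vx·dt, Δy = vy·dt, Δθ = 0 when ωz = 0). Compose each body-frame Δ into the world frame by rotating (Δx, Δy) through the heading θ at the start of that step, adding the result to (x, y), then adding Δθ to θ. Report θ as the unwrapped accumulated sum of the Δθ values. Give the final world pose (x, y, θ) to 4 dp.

(-0.1222, -0.2777, -1.0107)

step 1: ξ=(vx,vy,ωz)=(-0.4000, -0.1750, 0.2857), dt=1.2 → body Δ=(-0.4350, -0.2874, 0.3429) → world pose (-0.4350, -0.2874, 0.3429)
step 2: ξ=(vx,vy,ωz)=(0.0875, 0.2625, 0.2500), dt=0.8 → body Δ=(0.0486, 0.2156, 0.2000) → world pose (-0.4617, -0.0680, 0.5429)
step 3: ξ=(vx,vy,ωz)=(-0.0625, 0.0625, -0.6786), dt=1.5 → body Δ=(-0.0346, 0.1221, -1.0179) → world pose (-0.5544, 0.0186, -0.4750)
step 4: ξ=(vx,vy,ωz)=(0.3500, 0.0500, -0.3571), dt=1.5 → body Δ=(0.5199, -0.0658, -0.5357) → world pose (-0.1222, -0.2777, -1.0107)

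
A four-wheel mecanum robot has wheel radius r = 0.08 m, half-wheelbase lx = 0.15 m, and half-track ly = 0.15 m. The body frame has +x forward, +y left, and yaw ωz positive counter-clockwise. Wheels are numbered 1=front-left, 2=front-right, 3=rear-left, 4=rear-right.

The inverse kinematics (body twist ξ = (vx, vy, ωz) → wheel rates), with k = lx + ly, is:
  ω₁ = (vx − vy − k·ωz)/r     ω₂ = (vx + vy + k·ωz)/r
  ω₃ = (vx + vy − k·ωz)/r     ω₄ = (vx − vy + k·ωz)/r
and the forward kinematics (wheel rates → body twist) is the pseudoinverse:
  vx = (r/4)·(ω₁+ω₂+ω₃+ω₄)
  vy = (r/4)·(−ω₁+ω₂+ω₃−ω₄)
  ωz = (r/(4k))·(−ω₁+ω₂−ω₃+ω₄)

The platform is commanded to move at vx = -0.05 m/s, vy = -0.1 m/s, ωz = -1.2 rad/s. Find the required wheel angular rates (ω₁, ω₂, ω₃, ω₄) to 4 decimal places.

(5.1250, -6.3750, 2.6250, -3.8750)

k = lx + ly = 0.15 + 0.15 = 0.3000;  k·ωz = 0.3000·-1.2 = -0.3600
ω₁ (FL) = (vx − vy − k·ωz)/r = 0.4100/0.08 = 5.1250
ω₂ (FR) = (vx + vy + k·ωz)/r = -0.5100/0.08 = -6.3750
ω₃ (RL) = (vx + vy − k·ωz)/r = 0.2100/0.08 = 2.6250
ω₄ (RR) = (vx − vy + k·ωz)/r = -0.3100/0.08 = -3.8750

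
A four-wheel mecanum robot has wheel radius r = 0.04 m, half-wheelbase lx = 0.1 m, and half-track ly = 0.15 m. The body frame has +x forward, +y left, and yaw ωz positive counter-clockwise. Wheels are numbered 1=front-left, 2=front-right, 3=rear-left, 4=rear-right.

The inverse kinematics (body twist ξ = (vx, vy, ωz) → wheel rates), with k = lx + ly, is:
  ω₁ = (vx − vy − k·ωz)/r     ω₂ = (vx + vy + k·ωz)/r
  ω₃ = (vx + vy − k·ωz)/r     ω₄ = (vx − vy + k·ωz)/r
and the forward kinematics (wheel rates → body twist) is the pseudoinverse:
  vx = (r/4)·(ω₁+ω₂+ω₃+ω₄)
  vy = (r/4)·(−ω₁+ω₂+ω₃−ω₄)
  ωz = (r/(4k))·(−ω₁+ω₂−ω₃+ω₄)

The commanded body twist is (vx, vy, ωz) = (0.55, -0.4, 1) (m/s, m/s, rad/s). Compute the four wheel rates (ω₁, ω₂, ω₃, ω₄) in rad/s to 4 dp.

(17.5000, 10.0000, -2.5000, 30.0000)

k = lx + ly = 0.1 + 0.15 = 0.2500;  k·ωz = 0.2500·1 = 0.2500
ω₁ (FL) = (vx − vy − k·ωz)/r = 0.7000/0.04 = 17.5000
ω₂ (FR) = (vx + vy + k·ωz)/r = 0.4000/0.04 = 10.0000
ω₃ (RL) = (vx + vy − k·ωz)/r = -0.1000/0.04 = -2.5000
ω₄ (RR) = (vx − vy + k·ωz)/r = 1.2000/0.04 = 30.0000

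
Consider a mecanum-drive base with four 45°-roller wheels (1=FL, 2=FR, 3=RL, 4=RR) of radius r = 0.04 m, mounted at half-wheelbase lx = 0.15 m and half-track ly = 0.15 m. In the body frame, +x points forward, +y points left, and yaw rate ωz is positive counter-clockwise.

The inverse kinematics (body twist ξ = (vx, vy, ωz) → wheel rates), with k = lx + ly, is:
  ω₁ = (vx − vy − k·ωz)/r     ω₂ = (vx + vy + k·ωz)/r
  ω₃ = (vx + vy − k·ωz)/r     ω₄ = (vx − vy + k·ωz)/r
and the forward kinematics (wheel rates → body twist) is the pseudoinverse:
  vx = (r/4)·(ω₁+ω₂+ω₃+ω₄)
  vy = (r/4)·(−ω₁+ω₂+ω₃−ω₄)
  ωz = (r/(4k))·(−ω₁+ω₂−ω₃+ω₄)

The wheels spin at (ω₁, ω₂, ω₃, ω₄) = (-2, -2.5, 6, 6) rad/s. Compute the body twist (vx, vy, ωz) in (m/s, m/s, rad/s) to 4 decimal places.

(0.0750, -0.0050, -0.0167)

k = lx + ly = 0.15 + 0.15 = 0.3000
ω₁+ω₂+ω₃+ω₄ = 7.5000  →  vx = (0.04/4)·7.5000 = 0.0750
−ω₁+ω₂+ω₃−ω₄ = -0.5000  →  vy = (0.04/4)·-0.5000 = -0.0050
−ω₁+ω₂−ω₃+ω₄ = -0.5000  →  ωz = (0.04/1.2000)·-0.5000 = -0.0167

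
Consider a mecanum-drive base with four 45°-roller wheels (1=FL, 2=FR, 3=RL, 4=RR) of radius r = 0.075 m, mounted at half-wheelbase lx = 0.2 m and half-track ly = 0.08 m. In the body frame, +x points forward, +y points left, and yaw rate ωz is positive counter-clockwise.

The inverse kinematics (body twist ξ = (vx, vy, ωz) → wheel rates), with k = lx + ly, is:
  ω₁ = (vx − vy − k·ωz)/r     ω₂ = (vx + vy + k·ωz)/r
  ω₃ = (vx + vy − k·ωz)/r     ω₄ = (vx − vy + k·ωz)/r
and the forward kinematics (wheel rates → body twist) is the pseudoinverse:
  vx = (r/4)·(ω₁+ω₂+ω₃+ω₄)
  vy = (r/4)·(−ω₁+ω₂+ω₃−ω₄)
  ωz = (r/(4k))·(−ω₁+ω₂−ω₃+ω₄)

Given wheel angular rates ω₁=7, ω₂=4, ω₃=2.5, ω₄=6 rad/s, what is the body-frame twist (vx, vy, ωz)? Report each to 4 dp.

(0.3656, -0.1219, 0.0335)

k = lx + ly = 0.2 + 0.08 = 0.2800
ω₁+ω₂+ω₃+ω₄ = 19.5000  →  vx = (0.075/4)·19.5000 = 0.3656
−ω₁+ω₂+ω₃−ω₄ = -6.5000  →  vy = (0.075/4)·-6.5000 = -0.1219
−ω₁+ω₂−ω₃+ω₄ = 0.5000  →  ωz = (0.075/1.1200)·0.5000 = 0.0335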